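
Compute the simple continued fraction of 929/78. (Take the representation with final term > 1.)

[11; 1, 10, 7]

929 = 11·78 + 71
78 = 1·71 + 7
71 = 10·7 + 1
7 = 7·1 + 0  (stop)
So 929/78 = [11; 1, 10, 7].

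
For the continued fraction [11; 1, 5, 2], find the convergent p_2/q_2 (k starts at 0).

Using pₖ = aₖpₖ₋₁ + pₖ₋₂, qₖ = aₖqₖ₋₁ + qₖ₋₂ (with p₋₁=1, p₋₂=0, q₋₁=0, q₋₂=1):
  k=0: a=11, p=11, q=1
  k=1: a=1, p=12, q=1
  k=2: a=5, p=71, q=6

71/6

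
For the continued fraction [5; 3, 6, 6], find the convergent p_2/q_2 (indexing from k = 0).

Using pₖ = aₖpₖ₋₁ + pₖ₋₂, qₖ = aₖqₖ₋₁ + qₖ₋₂ (with p₋₁=1, p₋₂=0, q₋₁=0, q₋₂=1):
  k=0: a=5, p=5, q=1
  k=1: a=3, p=16, q=3
  k=2: a=6, p=101, q=19

101/19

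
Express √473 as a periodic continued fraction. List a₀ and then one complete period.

[21; 1, 2, 1, 42]

a₀ = ⌊√473⌋ = 21.
With m₀=0, d₀=1 and mₖ₊₁ = dₖaₖ − mₖ, dₖ₊₁ = (n − mₖ₊₁²)/dₖ, aₖ₊₁ = ⌊(a₀+mₖ₊₁)/dₖ₊₁⌋:
  k=1: m=21, d=32, a=1
  k=2: m=11, d=11, a=2
  k=3: m=11, d=32, a=1
  k=4: m=21, d=1, a=42
d=1 and a=2a₀=42 at k=4, so the next step gives (m, d) = (21, 32) again — its k=1 value — and the period has length 4.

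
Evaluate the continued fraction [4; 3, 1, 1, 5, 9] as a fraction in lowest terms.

Using pₖ = aₖpₖ₋₁ + pₖ₋₂ and qₖ = aₖqₖ₋₁ + qₖ₋₂:
  k=0: a=4, p=4, q=1
  k=1: a=3, p=13, q=3
  k=2: a=1, p=17, q=4
  k=3: a=1, p=30, q=7
  k=4: a=5, p=167, q=39
  k=5: a=9, p=1533, q=358

1533/358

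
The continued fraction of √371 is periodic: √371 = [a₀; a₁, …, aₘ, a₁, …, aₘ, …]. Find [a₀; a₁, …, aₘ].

a₀ = ⌊√371⌋ = 19.
With m₀=0, d₀=1 and mₖ₊₁ = dₖaₖ − mₖ, dₖ₊₁ = (n − mₖ₊₁²)/dₖ, aₖ₊₁ = ⌊(a₀+mₖ₊₁)/dₖ₊₁⌋:
  k=1: m=19, d=10, a=3
  k=2: m=11, d=25, a=1
  k=3: m=14, d=7, a=4
  k=4: m=14, d=25, a=1
  k=5: m=11, d=10, a=3
  k=6: m=19, d=1, a=38
d=1 and a=2a₀=38 at k=6, so the next step gives (m, d) = (19, 10) again — its k=1 value — and the period has length 6.

[19; 3, 1, 4, 1, 3, 38]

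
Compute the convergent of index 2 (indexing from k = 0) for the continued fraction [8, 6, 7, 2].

351/43

Using pₖ = aₖpₖ₋₁ + pₖ₋₂, qₖ = aₖqₖ₋₁ + qₖ₋₂ (with p₋₁=1, p₋₂=0, q₋₁=0, q₋₂=1):
  k=0: a=8, p=8, q=1
  k=1: a=6, p=49, q=6
  k=2: a=7, p=351, q=43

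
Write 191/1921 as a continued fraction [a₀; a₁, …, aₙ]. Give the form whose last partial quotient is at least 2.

191 = 0×1921 + 191
1921 = 10×191 + 11
191 = 17×11 + 4
11 = 2×4 + 3
4 = 1×3 + 1
3 = 3×1 + 0  (stop)
So 191/1921 = [0; 10, 17, 2, 1, 3].

[0; 10, 17, 2, 1, 3]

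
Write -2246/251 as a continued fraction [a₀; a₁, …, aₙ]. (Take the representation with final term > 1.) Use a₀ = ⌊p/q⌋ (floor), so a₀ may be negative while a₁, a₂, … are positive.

[-9; 19, 3, 4]

-2246 = -9×251 + 13
251 = 19×13 + 4
13 = 3×4 + 1
4 = 4×1 + 0  (stop)
So -2246/251 = [-9; 19, 3, 4].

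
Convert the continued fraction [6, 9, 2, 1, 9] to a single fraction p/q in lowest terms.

1655/271

Using pₖ = aₖpₖ₋₁ + pₖ₋₂ and qₖ = aₖqₖ₋₁ + qₖ₋₂:
  k=0: a=6, p=6, q=1
  k=1: a=9, p=55, q=9
  k=2: a=2, p=116, q=19
  k=3: a=1, p=171, q=28
  k=4: a=9, p=1655, q=271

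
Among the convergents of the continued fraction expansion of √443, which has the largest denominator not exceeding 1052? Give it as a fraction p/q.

√443 = [21; 21, 42, …] (period length 2).
Convergents:
  p_0/q_0 = 21/1
  p_1/q_1 = 442/21
  p_2/q_2 = 18585/883
  p_3/q_3 = 390727/18564
q_2 = 883 ≤ 1052 < 18564 = q_3, so the answer is 18585/883.

18585/883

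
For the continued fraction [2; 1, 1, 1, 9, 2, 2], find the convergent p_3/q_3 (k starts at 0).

Using pₖ = aₖpₖ₋₁ + pₖ₋₂, qₖ = aₖqₖ₋₁ + qₖ₋₂ (with p₋₁=1, p₋₂=0, q₋₁=0, q₋₂=1):
  k=0: a=2, p=2, q=1
  k=1: a=1, p=3, q=1
  k=2: a=1, p=5, q=2
  k=3: a=1, p=8, q=3

8/3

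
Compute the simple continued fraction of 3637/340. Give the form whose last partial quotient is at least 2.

3637 = 10*340 + 237
340 = 1*237 + 103
237 = 2*103 + 31
103 = 3*31 + 10
31 = 3*10 + 1
10 = 10*1 + 0  (stop)
So 3637/340 = [10; 1, 2, 3, 3, 10].

[10; 1, 2, 3, 3, 10]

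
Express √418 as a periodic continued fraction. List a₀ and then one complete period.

[20; 2, 4, 20, 4, 2, 40]

a₀ = ⌊√418⌋ = 20.
With m₀=0, d₀=1 and mₖ₊₁ = dₖaₖ − mₖ, dₖ₊₁ = (n − mₖ₊₁²)/dₖ, aₖ₊₁ = ⌊(a₀+mₖ₊₁)/dₖ₊₁⌋:
  k=1: m=20, d=18, a=2
  k=2: m=16, d=9, a=4
  k=3: m=20, d=2, a=20
  k=4: m=20, d=9, a=4
  k=5: m=16, d=18, a=2
  k=6: m=20, d=1, a=40
d=1 and a=2a₀=40 at k=6, so the next step gives (m, d) = (20, 18) again — its k=1 value — and the period has length 6.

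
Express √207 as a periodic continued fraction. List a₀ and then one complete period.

[14; 2, 1, 1, 2, 1, 1, 2, 28]

a₀ = ⌊√207⌋ = 14.
With m₀=0, d₀=1 and mₖ₊₁ = dₖaₖ − mₖ, dₖ₊₁ = (n − mₖ₊₁²)/dₖ, aₖ₊₁ = ⌊(a₀+mₖ₊₁)/dₖ₊₁⌋:
  k=1: m=14, d=11, a=2
  k=2: m=8, d=13, a=1
  k=3: m=5, d=14, a=1
  k=4: m=9, d=9, a=2
  k=5: m=9, d=14, a=1
  k=6: m=5, d=13, a=1
  k=7: m=8, d=11, a=2
  k=8: m=14, d=1, a=28
d=1 and a=2a₀=28 at k=8, so the next step gives (m, d) = (14, 11) again — its k=1 value — and the period has length 8.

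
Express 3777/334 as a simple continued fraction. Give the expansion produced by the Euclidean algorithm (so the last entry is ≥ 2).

3777 = 11*334 + 103
334 = 3*103 + 25
103 = 4*25 + 3
25 = 8*3 + 1
3 = 3*1 + 0  (stop)
So 3777/334 = [11; 3, 4, 8, 3].

[11; 3, 4, 8, 3]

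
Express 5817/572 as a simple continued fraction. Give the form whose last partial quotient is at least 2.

5817 = 10·572 + 97
572 = 5·97 + 87
97 = 1·87 + 10
87 = 8·10 + 7
10 = 1·7 + 3
7 = 2·3 + 1
3 = 3·1 + 0  (stop)
So 5817/572 = [10; 5, 1, 8, 1, 2, 3].

[10; 5, 1, 8, 1, 2, 3]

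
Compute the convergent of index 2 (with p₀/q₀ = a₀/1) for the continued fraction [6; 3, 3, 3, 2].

Using pₖ = aₖpₖ₋₁ + pₖ₋₂, qₖ = aₖqₖ₋₁ + qₖ₋₂ (with p₋₁=1, p₋₂=0, q₋₁=0, q₋₂=1):
  k=0: a=6, p=6, q=1
  k=1: a=3, p=19, q=3
  k=2: a=3, p=63, q=10

63/10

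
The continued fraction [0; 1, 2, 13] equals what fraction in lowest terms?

Using pₖ = aₖpₖ₋₁ + pₖ₋₂ and qₖ = aₖqₖ₋₁ + qₖ₋₂:
  k=0: a=0, p=0, q=1
  k=1: a=1, p=1, q=1
  k=2: a=2, p=2, q=3
  k=3: a=13, p=27, q=40

27/40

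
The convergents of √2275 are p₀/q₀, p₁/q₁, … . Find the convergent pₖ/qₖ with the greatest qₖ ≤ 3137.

√2275 = [47; 1, 2, 3, 2, 1, 94, …] (period length 6).
Convergents:
  p_0/q_0 = 47/1
  p_1/q_1 = 48/1
  p_2/q_2 = 143/3
  p_3/q_3 = 477/10
  p_4/q_4 = 1097/23
  p_5/q_5 = 1574/33
  p_6/q_6 = 149053/3125
  p_7/q_7 = 150627/3158
q_6 = 3125 ≤ 3137 < 3158 = q_7, so the answer is 149053/3125.

149053/3125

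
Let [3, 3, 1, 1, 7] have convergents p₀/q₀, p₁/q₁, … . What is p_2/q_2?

Using pₖ = aₖpₖ₋₁ + pₖ₋₂, qₖ = aₖqₖ₋₁ + qₖ₋₂ (with p₋₁=1, p₋₂=0, q₋₁=0, q₋₂=1):
  k=0: a=3, p=3, q=1
  k=1: a=3, p=10, q=3
  k=2: a=1, p=13, q=4

13/4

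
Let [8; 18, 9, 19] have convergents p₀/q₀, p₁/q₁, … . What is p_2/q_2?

Using pₖ = aₖpₖ₋₁ + pₖ₋₂, qₖ = aₖqₖ₋₁ + qₖ₋₂ (with p₋₁=1, p₋₂=0, q₋₁=0, q₋₂=1):
  k=0: a=8, p=8, q=1
  k=1: a=18, p=145, q=18
  k=2: a=9, p=1313, q=163

1313/163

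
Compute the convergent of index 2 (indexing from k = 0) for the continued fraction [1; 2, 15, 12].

Using pₖ = aₖpₖ₋₁ + pₖ₋₂, qₖ = aₖqₖ₋₁ + qₖ₋₂ (with p₋₁=1, p₋₂=0, q₋₁=0, q₋₂=1):
  k=0: a=1, p=1, q=1
  k=1: a=2, p=3, q=2
  k=2: a=15, p=46, q=31

46/31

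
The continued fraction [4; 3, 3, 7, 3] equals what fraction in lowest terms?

985/229

Using pₖ = aₖpₖ₋₁ + pₖ₋₂ and qₖ = aₖqₖ₋₁ + qₖ₋₂:
  k=0: a=4, p=4, q=1
  k=1: a=3, p=13, q=3
  k=2: a=3, p=43, q=10
  k=3: a=7, p=314, q=73
  k=4: a=3, p=985, q=229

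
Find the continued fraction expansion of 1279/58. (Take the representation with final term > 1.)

1279 = 22*58 + 3
58 = 19*3 + 1
3 = 3*1 + 0  (stop)
So 1279/58 = [22; 19, 3].

[22; 19, 3]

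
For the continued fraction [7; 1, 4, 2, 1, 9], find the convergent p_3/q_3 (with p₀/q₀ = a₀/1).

Using pₖ = aₖpₖ₋₁ + pₖ₋₂, qₖ = aₖqₖ₋₁ + qₖ₋₂ (with p₋₁=1, p₋₂=0, q₋₁=0, q₋₂=1):
  k=0: a=7, p=7, q=1
  k=1: a=1, p=8, q=1
  k=2: a=4, p=39, q=5
  k=3: a=2, p=86, q=11

86/11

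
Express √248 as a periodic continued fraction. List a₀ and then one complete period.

[15; 1, 2, 1, 30]

a₀ = ⌊√248⌋ = 15.
With m₀=0, d₀=1 and mₖ₊₁ = dₖaₖ − mₖ, dₖ₊₁ = (n − mₖ₊₁²)/dₖ, aₖ₊₁ = ⌊(a₀+mₖ₊₁)/dₖ₊₁⌋:
  k=1: m=15, d=23, a=1
  k=2: m=8, d=8, a=2
  k=3: m=8, d=23, a=1
  k=4: m=15, d=1, a=30
d=1 and a=2a₀=30 at k=4, so the next step gives (m, d) = (15, 23) again — its k=1 value — and the period has length 4.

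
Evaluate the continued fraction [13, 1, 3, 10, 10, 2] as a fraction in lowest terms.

Using pₖ = aₖpₖ₋₁ + pₖ₋₂ and qₖ = aₖqₖ₋₁ + qₖ₋₂:
  k=0: a=13, p=13, q=1
  k=1: a=1, p=14, q=1
  k=2: a=3, p=55, q=4
  k=3: a=10, p=564, q=41
  k=4: a=10, p=5695, q=414
  k=5: a=2, p=11954, q=869

11954/869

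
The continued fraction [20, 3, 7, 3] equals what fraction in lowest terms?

1402/69

Fold from the inside: start with 3/1.
  7 + 1/3 = 22/3
  3 + 3/22 = 69/22
  20 + 22/69 = 1402/69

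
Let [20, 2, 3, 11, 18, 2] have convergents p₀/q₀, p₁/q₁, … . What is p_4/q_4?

29195/1429

Using pₖ = aₖpₖ₋₁ + pₖ₋₂, qₖ = aₖqₖ₋₁ + qₖ₋₂ (with p₋₁=1, p₋₂=0, q₋₁=0, q₋₂=1):
  k=0: a=20, p=20, q=1
  k=1: a=2, p=41, q=2
  k=2: a=3, p=143, q=7
  k=3: a=11, p=1614, q=79
  k=4: a=18, p=29195, q=1429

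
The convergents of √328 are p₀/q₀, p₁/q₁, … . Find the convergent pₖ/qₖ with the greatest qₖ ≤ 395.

√328 = [18; 9, 36, …] (period length 2).
Convergents:
  p_0/q_0 = 18/1
  p_1/q_1 = 163/9
  p_2/q_2 = 5886/325
  p_3/q_3 = 53137/2934
q_2 = 325 ≤ 395 < 2934 = q_3, so the answer is 5886/325.

5886/325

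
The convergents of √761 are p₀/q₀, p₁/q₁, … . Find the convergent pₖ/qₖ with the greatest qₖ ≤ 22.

√761 = [27; 1, 1, 2, 2, 1, 1, 54, …] (period length 7).
Convergents:
  p_0/q_0 = 27/1
  p_1/q_1 = 28/1
  p_2/q_2 = 55/2
  p_3/q_3 = 138/5
  p_4/q_4 = 331/12
  p_5/q_5 = 469/17
  p_6/q_6 = 800/29
q_5 = 17 ≤ 22 < 29 = q_6, so the answer is 469/17.

469/17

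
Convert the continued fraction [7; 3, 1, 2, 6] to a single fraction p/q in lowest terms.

509/70

Fold from the inside: start with 6/1.
  2 + 1/6 = 13/6
  1 + 6/13 = 19/13
  3 + 13/19 = 70/19
  7 + 19/70 = 509/70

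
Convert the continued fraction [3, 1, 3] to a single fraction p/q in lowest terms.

15/4

Using pₖ = aₖpₖ₋₁ + pₖ₋₂ and qₖ = aₖqₖ₋₁ + qₖ₋₂:
  k=0: a=3, p=3, q=1
  k=1: a=1, p=4, q=1
  k=2: a=3, p=15, q=4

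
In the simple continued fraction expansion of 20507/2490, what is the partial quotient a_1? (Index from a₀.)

20507 = 8·2490 + 587   →  a_0 = 8
2490 = 4·587 + 142   →  a_1 = 4

4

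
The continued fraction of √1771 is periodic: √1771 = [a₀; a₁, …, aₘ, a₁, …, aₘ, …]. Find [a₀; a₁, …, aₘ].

a₀ = ⌊√1771⌋ = 42.
With m₀=0, d₀=1 and mₖ₊₁ = dₖaₖ − mₖ, dₖ₊₁ = (n − mₖ₊₁²)/dₖ, aₖ₊₁ = ⌊(a₀+mₖ₊₁)/dₖ₊₁⌋:
  k=1: m=42, d=7, a=12
  k=2: m=42, d=1, a=84
d=1 and a=2a₀=84 at k=2, so the next step gives (m, d) = (42, 7) again — its k=1 value — and the period has length 2.

[42; 12, 84]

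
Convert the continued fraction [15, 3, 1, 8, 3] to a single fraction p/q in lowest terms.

Fold from the inside: start with 3/1.
  8 + 1/3 = 25/3
  1 + 3/25 = 28/25
  3 + 25/28 = 109/28
  15 + 28/109 = 1663/109

1663/109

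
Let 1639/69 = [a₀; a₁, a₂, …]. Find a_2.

1639 = 23·69 + 52   →  a_0 = 23
69 = 1·52 + 17   →  a_1 = 1
52 = 3·17 + 1   →  a_2 = 3

3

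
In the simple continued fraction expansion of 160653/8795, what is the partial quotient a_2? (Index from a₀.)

1

160653 = 18·8795 + 2343   →  a_0 = 18
8795 = 3·2343 + 1766   →  a_1 = 3
2343 = 1·1766 + 577   →  a_2 = 1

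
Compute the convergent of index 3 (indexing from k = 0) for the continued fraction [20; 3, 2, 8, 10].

1197/59

Using pₖ = aₖpₖ₋₁ + pₖ₋₂, qₖ = aₖqₖ₋₁ + qₖ₋₂ (with p₋₁=1, p₋₂=0, q₋₁=0, q₋₂=1):
  k=0: a=20, p=20, q=1
  k=1: a=3, p=61, q=3
  k=2: a=2, p=142, q=7
  k=3: a=8, p=1197, q=59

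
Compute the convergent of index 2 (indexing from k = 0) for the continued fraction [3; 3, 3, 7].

33/10

Using pₖ = aₖpₖ₋₁ + pₖ₋₂, qₖ = aₖqₖ₋₁ + qₖ₋₂ (with p₋₁=1, p₋₂=0, q₋₁=0, q₋₂=1):
  k=0: a=3, p=3, q=1
  k=1: a=3, p=10, q=3
  k=2: a=3, p=33, q=10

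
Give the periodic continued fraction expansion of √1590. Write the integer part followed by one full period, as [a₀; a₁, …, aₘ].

[39; 1, 6, 1, 78]

a₀ = ⌊√1590⌋ = 39.
With m₀=0, d₀=1 and mₖ₊₁ = dₖaₖ − mₖ, dₖ₊₁ = (n − mₖ₊₁²)/dₖ, aₖ₊₁ = ⌊(a₀+mₖ₊₁)/dₖ₊₁⌋:
  k=1: m=39, d=69, a=1
  k=2: m=30, d=10, a=6
  k=3: m=30, d=69, a=1
  k=4: m=39, d=1, a=78
d=1 and a=2a₀=78 at k=4, so the next step gives (m, d) = (39, 69) again — its k=1 value — and the period has length 4.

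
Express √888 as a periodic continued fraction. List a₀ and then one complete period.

a₀ = ⌊√888⌋ = 29.
With m₀=0, d₀=1 and mₖ₊₁ = dₖaₖ − mₖ, dₖ₊₁ = (n − mₖ₊₁²)/dₖ, aₖ₊₁ = ⌊(a₀+mₖ₊₁)/dₖ₊₁⌋:
  k=1: m=29, d=47, a=1
  k=2: m=18, d=12, a=3
  k=3: m=18, d=47, a=1
  k=4: m=29, d=1, a=58
d=1 and a=2a₀=58 at k=4, so the next step gives (m, d) = (29, 47) again — its k=1 value — and the period has length 4.

[29; 1, 3, 1, 58]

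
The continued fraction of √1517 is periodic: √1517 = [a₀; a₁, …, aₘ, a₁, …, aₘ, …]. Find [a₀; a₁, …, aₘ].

a₀ = ⌊√1517⌋ = 38.

[38; 1, 18, 2, 18, 1, 76]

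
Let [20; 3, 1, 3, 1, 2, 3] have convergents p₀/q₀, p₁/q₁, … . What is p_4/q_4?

385/19

Using pₖ = aₖpₖ₋₁ + pₖ₋₂, qₖ = aₖqₖ₋₁ + qₖ₋₂ (with p₋₁=1, p₋₂=0, q₋₁=0, q₋₂=1):
  k=0: a=20, p=20, q=1
  k=1: a=3, p=61, q=3
  k=2: a=1, p=81, q=4
  k=3: a=3, p=304, q=15
  k=4: a=1, p=385, q=19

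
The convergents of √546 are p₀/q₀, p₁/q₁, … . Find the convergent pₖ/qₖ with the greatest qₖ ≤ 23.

257/11

√546 = [23; 2, 1, 2, 1, 2, 46, …] (period length 6).
Convergents:
  p_0/q_0 = 23/1
  p_1/q_1 = 47/2
  p_2/q_2 = 70/3
  p_3/q_3 = 187/8
  p_4/q_4 = 257/11
  p_5/q_5 = 701/30
q_4 = 11 ≤ 23 < 30 = q_5, so the answer is 257/11.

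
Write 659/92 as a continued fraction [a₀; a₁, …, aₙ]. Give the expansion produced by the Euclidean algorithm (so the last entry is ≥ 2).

[7; 6, 7, 2]

659 = 7·92 + 15
92 = 6·15 + 2
15 = 7·2 + 1
2 = 2·1 + 0  (stop)
So 659/92 = [7; 6, 7, 2].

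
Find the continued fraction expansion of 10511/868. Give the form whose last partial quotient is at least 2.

10511 = 12×868 + 95
868 = 9×95 + 13
95 = 7×13 + 4
13 = 3×4 + 1
4 = 4×1 + 0  (stop)
So 10511/868 = [12; 9, 7, 3, 4].

[12; 9, 7, 3, 4]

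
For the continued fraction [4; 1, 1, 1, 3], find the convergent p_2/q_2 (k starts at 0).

Using pₖ = aₖpₖ₋₁ + pₖ₋₂, qₖ = aₖqₖ₋₁ + qₖ₋₂ (with p₋₁=1, p₋₂=0, q₋₁=0, q₋₂=1):
  k=0: a=4, p=4, q=1
  k=1: a=1, p=5, q=1
  k=2: a=1, p=9, q=2

9/2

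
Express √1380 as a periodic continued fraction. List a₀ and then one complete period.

a₀ = ⌊√1380⌋ = 37.
With m₀=0, d₀=1 and mₖ₊₁ = dₖaₖ − mₖ, dₖ₊₁ = (n − mₖ₊₁²)/dₖ, aₖ₊₁ = ⌊(a₀+mₖ₊₁)/dₖ₊₁⌋:
  k=1: m=37, d=11, a=6
  k=2: m=29, d=49, a=1
  k=3: m=20, d=20, a=2
  k=4: m=20, d=49, a=1
  k=5: m=29, d=11, a=6
  k=6: m=37, d=1, a=74
d=1 and a=2a₀=74 at k=6, so the next step gives (m, d) = (37, 11) again — its k=1 value — and the period has length 6.

[37; 6, 1, 2, 1, 6, 74]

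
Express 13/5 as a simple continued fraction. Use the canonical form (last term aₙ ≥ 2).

13 = 2·5 + 3
5 = 1·3 + 2
3 = 1·2 + 1
2 = 2·1 + 0  (stop)
So 13/5 = [2; 1, 1, 2].

[2; 1, 1, 2]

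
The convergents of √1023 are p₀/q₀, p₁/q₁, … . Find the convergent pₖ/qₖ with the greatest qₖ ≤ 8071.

130976/4095

√1023 = [31; 1, 62, …] (period length 2).
Convergents:
  p_0/q_0 = 31/1
  p_1/q_1 = 32/1
  p_2/q_2 = 2015/63
  p_3/q_3 = 2047/64
  p_4/q_4 = 128929/4031
  p_5/q_5 = 130976/4095
  p_6/q_6 = 8249441/257921
q_5 = 4095 ≤ 8071 < 257921 = q_6, so the answer is 130976/4095.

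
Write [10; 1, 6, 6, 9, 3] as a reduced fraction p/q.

Fold from the inside: start with 3/1.
  9 + 1/3 = 28/3
  6 + 3/28 = 171/28
  6 + 28/171 = 1054/171
  1 + 171/1054 = 1225/1054
  10 + 1054/1225 = 13304/1225

13304/1225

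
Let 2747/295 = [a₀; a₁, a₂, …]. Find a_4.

2747 = 9·295 + 92   →  a_0 = 9
295 = 3·92 + 19   →  a_1 = 3
92 = 4·19 + 16   →  a_2 = 4
19 = 1·16 + 3   →  a_3 = 1
16 = 5·3 + 1   →  a_4 = 5

5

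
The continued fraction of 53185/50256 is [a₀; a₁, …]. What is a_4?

15

53185 = 1·50256 + 2929   →  a_0 = 1
50256 = 17·2929 + 463   →  a_1 = 17
2929 = 6·463 + 151   →  a_2 = 6
463 = 3·151 + 10   →  a_3 = 3
151 = 15·10 + 1   →  a_4 = 15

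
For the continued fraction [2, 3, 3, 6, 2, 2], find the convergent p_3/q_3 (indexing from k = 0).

145/63

Using pₖ = aₖpₖ₋₁ + pₖ₋₂, qₖ = aₖqₖ₋₁ + qₖ₋₂ (with p₋₁=1, p₋₂=0, q₋₁=0, q₋₂=1):
  k=0: a=2, p=2, q=1
  k=1: a=3, p=7, q=3
  k=2: a=3, p=23, q=10
  k=3: a=6, p=145, q=63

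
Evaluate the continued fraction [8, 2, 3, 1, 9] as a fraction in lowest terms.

Using pₖ = aₖpₖ₋₁ + pₖ₋₂ and qₖ = aₖqₖ₋₁ + qₖ₋₂:
  k=0: a=8, p=8, q=1
  k=1: a=2, p=17, q=2
  k=2: a=3, p=59, q=7
  k=3: a=1, p=76, q=9
  k=4: a=9, p=743, q=88

743/88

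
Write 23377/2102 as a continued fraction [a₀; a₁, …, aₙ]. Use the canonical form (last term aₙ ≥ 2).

[11; 8, 4, 8, 1, 6]

23377 = 11*2102 + 255
2102 = 8*255 + 62
255 = 4*62 + 7
62 = 8*7 + 6
7 = 1*6 + 1
6 = 6*1 + 0  (stop)
So 23377/2102 = [11; 8, 4, 8, 1, 6].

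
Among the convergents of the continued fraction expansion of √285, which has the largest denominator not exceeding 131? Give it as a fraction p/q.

2144/127

√285 = [16; 1, 7, 2, 7, 1, 32, …] (period length 6).
Convergents:
  p_0/q_0 = 16/1
  p_1/q_1 = 17/1
  p_2/q_2 = 135/8
  p_3/q_3 = 287/17
  p_4/q_4 = 2144/127
  p_5/q_5 = 2431/144
q_4 = 127 ≤ 131 < 144 = q_5, so the answer is 2144/127.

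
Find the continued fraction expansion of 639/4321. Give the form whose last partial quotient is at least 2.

[0; 6, 1, 3, 4, 1, 9, 3]

639 = 0*4321 + 639
4321 = 6*639 + 487
639 = 1*487 + 152
487 = 3*152 + 31
152 = 4*31 + 28
31 = 1*28 + 3
28 = 9*3 + 1
3 = 3*1 + 0  (stop)
So 639/4321 = [0; 6, 1, 3, 4, 1, 9, 3].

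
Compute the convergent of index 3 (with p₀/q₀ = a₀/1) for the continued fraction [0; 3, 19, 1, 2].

Using pₖ = aₖpₖ₋₁ + pₖ₋₂, qₖ = aₖqₖ₋₁ + qₖ₋₂ (with p₋₁=1, p₋₂=0, q₋₁=0, q₋₂=1):
  k=0: a=0, p=0, q=1
  k=1: a=3, p=1, q=3
  k=2: a=19, p=19, q=58
  k=3: a=1, p=20, q=61

20/61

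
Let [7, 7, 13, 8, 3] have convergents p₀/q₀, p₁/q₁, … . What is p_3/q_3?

5306/743

Using pₖ = aₖpₖ₋₁ + pₖ₋₂, qₖ = aₖqₖ₋₁ + qₖ₋₂ (with p₋₁=1, p₋₂=0, q₋₁=0, q₋₂=1):
  k=0: a=7, p=7, q=1
  k=1: a=7, p=50, q=7
  k=2: a=13, p=657, q=92
  k=3: a=8, p=5306, q=743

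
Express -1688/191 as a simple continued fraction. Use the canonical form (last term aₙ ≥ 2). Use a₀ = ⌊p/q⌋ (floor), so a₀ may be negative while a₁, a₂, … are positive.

[-9; 6, 6, 5]

-1688 = -9×191 + 31
191 = 6×31 + 5
31 = 6×5 + 1
5 = 5×1 + 0  (stop)
So -1688/191 = [-9; 6, 6, 5].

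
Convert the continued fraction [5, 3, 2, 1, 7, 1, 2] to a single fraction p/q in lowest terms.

Using pₖ = aₖpₖ₋₁ + pₖ₋₂ and qₖ = aₖqₖ₋₁ + qₖ₋₂:
  k=0: a=5, p=5, q=1
  k=1: a=3, p=16, q=3
  k=2: a=2, p=37, q=7
  k=3: a=1, p=53, q=10
  k=4: a=7, p=408, q=77
  k=5: a=1, p=461, q=87
  k=6: a=2, p=1330, q=251

1330/251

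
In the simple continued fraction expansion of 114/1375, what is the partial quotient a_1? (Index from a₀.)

114 = 0·1375 + 114   →  a_0 = 0
1375 = 12·114 + 7   →  a_1 = 12

12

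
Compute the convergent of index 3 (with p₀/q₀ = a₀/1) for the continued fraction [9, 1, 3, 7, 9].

Using pₖ = aₖpₖ₋₁ + pₖ₋₂, qₖ = aₖqₖ₋₁ + qₖ₋₂ (with p₋₁=1, p₋₂=0, q₋₁=0, q₋₂=1):
  k=0: a=9, p=9, q=1
  k=1: a=1, p=10, q=1
  k=2: a=3, p=39, q=4
  k=3: a=7, p=283, q=29

283/29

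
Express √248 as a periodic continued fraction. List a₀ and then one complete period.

[15; 1, 2, 1, 30]

a₀ = ⌊√248⌋ = 15.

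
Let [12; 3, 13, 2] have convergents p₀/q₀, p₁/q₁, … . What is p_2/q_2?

493/40

Using pₖ = aₖpₖ₋₁ + pₖ₋₂, qₖ = aₖqₖ₋₁ + qₖ₋₂ (with p₋₁=1, p₋₂=0, q₋₁=0, q₋₂=1):
  k=0: a=12, p=12, q=1
  k=1: a=3, p=37, q=3
  k=2: a=13, p=493, q=40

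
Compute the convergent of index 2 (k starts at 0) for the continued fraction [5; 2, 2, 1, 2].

27/5

Using pₖ = aₖpₖ₋₁ + pₖ₋₂, qₖ = aₖqₖ₋₁ + qₖ₋₂ (with p₋₁=1, p₋₂=0, q₋₁=0, q₋₂=1):
  k=0: a=5, p=5, q=1
  k=1: a=2, p=11, q=2
  k=2: a=2, p=27, q=5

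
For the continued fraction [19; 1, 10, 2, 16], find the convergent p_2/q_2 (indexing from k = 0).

219/11

Using pₖ = aₖpₖ₋₁ + pₖ₋₂, qₖ = aₖqₖ₋₁ + qₖ₋₂ (with p₋₁=1, p₋₂=0, q₋₁=0, q₋₂=1):
  k=0: a=19, p=19, q=1
  k=1: a=1, p=20, q=1
  k=2: a=10, p=219, q=11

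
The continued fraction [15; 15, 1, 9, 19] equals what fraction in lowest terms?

Using pₖ = aₖpₖ₋₁ + pₖ₋₂ and qₖ = aₖqₖ₋₁ + qₖ₋₂:
  k=0: a=15, p=15, q=1
  k=1: a=15, p=226, q=15
  k=2: a=1, p=241, q=16
  k=3: a=9, p=2395, q=159
  k=4: a=19, p=45746, q=3037

45746/3037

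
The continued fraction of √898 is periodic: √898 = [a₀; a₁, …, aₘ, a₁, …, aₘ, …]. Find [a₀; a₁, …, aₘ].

a₀ = ⌊√898⌋ = 29.
With m₀=0, d₀=1 and mₖ₊₁ = dₖaₖ − mₖ, dₖ₊₁ = (n − mₖ₊₁²)/dₖ, aₖ₊₁ = ⌊(a₀+mₖ₊₁)/dₖ₊₁⌋:
  k=1: m=29, d=57, a=1
  k=2: m=28, d=2, a=28
  k=3: m=28, d=57, a=1
  k=4: m=29, d=1, a=58
d=1 and a=2a₀=58 at k=4, so the next step gives (m, d) = (29, 57) again — its k=1 value — and the period has length 4.

[29; 1, 28, 1, 58]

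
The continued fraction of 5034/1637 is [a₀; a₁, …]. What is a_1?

13

5034 = 3·1637 + 123   →  a_0 = 3
1637 = 13·123 + 38   →  a_1 = 13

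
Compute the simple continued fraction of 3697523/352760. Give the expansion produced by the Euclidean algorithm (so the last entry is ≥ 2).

3697523 = 10*352760 + 169923
352760 = 2*169923 + 12914
169923 = 13*12914 + 2041
12914 = 6*2041 + 668
2041 = 3*668 + 37
668 = 18*37 + 2
37 = 18*2 + 1
2 = 2*1 + 0  (stop)
So 3697523/352760 = [10; 2, 13, 6, 3, 18, 18, 2].

[10; 2, 13, 6, 3, 18, 18, 2]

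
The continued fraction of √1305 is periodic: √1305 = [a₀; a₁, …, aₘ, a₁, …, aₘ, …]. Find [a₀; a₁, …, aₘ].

a₀ = ⌊√1305⌋ = 36.
With m₀=0, d₀=1 and mₖ₊₁ = dₖaₖ − mₖ, dₖ₊₁ = (n − mₖ₊₁²)/dₖ, aₖ₊₁ = ⌊(a₀+mₖ₊₁)/dₖ₊₁⌋:
  k=1: m=36, d=9, a=8
  k=2: m=36, d=1, a=72
d=1 and a=2a₀=72 at k=2, so the next step gives (m, d) = (36, 9) again — its k=1 value — and the period has length 2.

[36; 8, 72]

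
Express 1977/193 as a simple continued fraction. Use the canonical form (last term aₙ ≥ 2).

[10; 4, 9, 2, 2]

1977 = 10×193 + 47
193 = 4×47 + 5
47 = 9×5 + 2
5 = 2×2 + 1
2 = 2×1 + 0  (stop)
So 1977/193 = [10; 4, 9, 2, 2].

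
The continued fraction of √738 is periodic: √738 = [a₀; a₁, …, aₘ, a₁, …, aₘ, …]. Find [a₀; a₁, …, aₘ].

a₀ = ⌊√738⌋ = 27.

[27; 6, 54]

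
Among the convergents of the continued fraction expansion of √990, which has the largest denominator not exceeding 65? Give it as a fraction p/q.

881/28

√990 = [31; 2, 6, 2, 62, …] (period length 4).
Convergents:
  p_0/q_0 = 31/1
  p_1/q_1 = 63/2
  p_2/q_2 = 409/13
  p_3/q_3 = 881/28
  p_4/q_4 = 55031/1749
q_3 = 28 ≤ 65 < 1749 = q_4, so the answer is 881/28.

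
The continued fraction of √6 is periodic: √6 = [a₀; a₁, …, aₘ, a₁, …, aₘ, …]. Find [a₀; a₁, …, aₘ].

a₀ = ⌊√6⌋ = 2.
With m₀=0, d₀=1 and mₖ₊₁ = dₖaₖ − mₖ, dₖ₊₁ = (n − mₖ₊₁²)/dₖ, aₖ₊₁ = ⌊(a₀+mₖ₊₁)/dₖ₊₁⌋:
  k=1: m=2, d=2, a=2
  k=2: m=2, d=1, a=4
d=1 and a=2a₀=4 at k=2, so the next step gives (m, d) = (2, 2) again — its k=1 value — and the period has length 2.

[2; 2, 4]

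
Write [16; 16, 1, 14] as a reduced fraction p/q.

Fold from the inside: start with 14/1.
  1 + 1/14 = 15/14
  16 + 14/15 = 254/15
  16 + 15/254 = 4079/254

4079/254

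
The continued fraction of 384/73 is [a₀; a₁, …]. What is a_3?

5

384 = 5·73 + 19   →  a_0 = 5
73 = 3·19 + 16   →  a_1 = 3
19 = 1·16 + 3   →  a_2 = 1
16 = 5·3 + 1   →  a_3 = 5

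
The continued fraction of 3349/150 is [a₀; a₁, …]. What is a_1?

3

3349 = 22·150 + 49   →  a_0 = 22
150 = 3·49 + 3   →  a_1 = 3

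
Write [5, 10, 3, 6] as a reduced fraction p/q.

Using pₖ = aₖpₖ₋₁ + pₖ₋₂ and qₖ = aₖqₖ₋₁ + qₖ₋₂:
  k=0: a=5, p=5, q=1
  k=1: a=10, p=51, q=10
  k=2: a=3, p=158, q=31
  k=3: a=6, p=999, q=196

999/196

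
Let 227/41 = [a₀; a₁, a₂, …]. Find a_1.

1

227 = 5·41 + 22   →  a_0 = 5
41 = 1·22 + 19   →  a_1 = 1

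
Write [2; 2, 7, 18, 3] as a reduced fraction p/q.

2050/831

Fold from the inside: start with 3/1.
  18 + 1/3 = 55/3
  7 + 3/55 = 388/55
  2 + 55/388 = 831/388
  2 + 388/831 = 2050/831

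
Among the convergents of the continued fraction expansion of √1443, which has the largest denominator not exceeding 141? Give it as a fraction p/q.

2887/76

√1443 = [37; 1, 74, …] (period length 2).
Convergents:
  p_0/q_0 = 37/1
  p_1/q_1 = 38/1
  p_2/q_2 = 2849/75
  p_3/q_3 = 2887/76
  p_4/q_4 = 216487/5699
q_3 = 76 ≤ 141 < 5699 = q_4, so the answer is 2887/76.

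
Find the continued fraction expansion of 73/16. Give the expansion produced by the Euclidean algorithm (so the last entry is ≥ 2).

73 = 4×16 + 9
16 = 1×9 + 7
9 = 1×7 + 2
7 = 3×2 + 1
2 = 2×1 + 0  (stop)
So 73/16 = [4; 1, 1, 3, 2].

[4; 1, 1, 3, 2]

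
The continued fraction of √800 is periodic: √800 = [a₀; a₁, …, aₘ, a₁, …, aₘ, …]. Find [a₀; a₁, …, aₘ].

a₀ = ⌊√800⌋ = 28.
With m₀=0, d₀=1 and mₖ₊₁ = dₖaₖ − mₖ, dₖ₊₁ = (n − mₖ₊₁²)/dₖ, aₖ₊₁ = ⌊(a₀+mₖ₊₁)/dₖ₊₁⌋:
  k=1: m=28, d=16, a=3
  k=2: m=20, d=25, a=1
  k=3: m=5, d=31, a=1
  k=4: m=26, d=4, a=13
  k=5: m=26, d=31, a=1
  k=6: m=5, d=25, a=1
  k=7: m=20, d=16, a=3
  k=8: m=28, d=1, a=56
d=1 and a=2a₀=56 at k=8, so the next step gives (m, d) = (28, 16) again — its k=1 value — and the period has length 8.

[28; 3, 1, 1, 13, 1, 1, 3, 56]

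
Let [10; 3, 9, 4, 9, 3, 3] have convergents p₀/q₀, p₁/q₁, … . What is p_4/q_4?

Using pₖ = aₖpₖ₋₁ + pₖ₋₂, qₖ = aₖqₖ₋₁ + qₖ₋₂ (with p₋₁=1, p₋₂=0, q₋₁=0, q₋₂=1):
  k=0: a=10, p=10, q=1
  k=1: a=3, p=31, q=3
  k=2: a=9, p=289, q=28
  k=3: a=4, p=1187, q=115
  k=4: a=9, p=10972, q=1063

10972/1063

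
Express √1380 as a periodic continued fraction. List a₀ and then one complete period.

[37; 6, 1, 2, 1, 6, 74]

a₀ = ⌊√1380⌋ = 37.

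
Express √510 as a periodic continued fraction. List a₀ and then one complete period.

a₀ = ⌊√510⌋ = 22.
With m₀=0, d₀=1 and mₖ₊₁ = dₖaₖ − mₖ, dₖ₊₁ = (n − mₖ₊₁²)/dₖ, aₖ₊₁ = ⌊(a₀+mₖ₊₁)/dₖ₊₁⌋:
  k=1: m=22, d=26, a=1
  k=2: m=4, d=19, a=1
  k=3: m=15, d=15, a=2
  k=4: m=15, d=19, a=1
  k=5: m=4, d=26, a=1
  k=6: m=22, d=1, a=44
d=1 and a=2a₀=44 at k=6, so the next step gives (m, d) = (22, 26) again — its k=1 value — and the period has length 6.

[22; 1, 1, 2, 1, 1, 44]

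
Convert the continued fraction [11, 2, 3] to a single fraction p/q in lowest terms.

Using pₖ = aₖpₖ₋₁ + pₖ₋₂ and qₖ = aₖqₖ₋₁ + qₖ₋₂:
  k=0: a=11, p=11, q=1
  k=1: a=2, p=23, q=2
  k=2: a=3, p=80, q=7

80/7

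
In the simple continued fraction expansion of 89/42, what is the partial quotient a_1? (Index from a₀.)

89 = 2·42 + 5   →  a_0 = 2
42 = 8·5 + 2   →  a_1 = 8

8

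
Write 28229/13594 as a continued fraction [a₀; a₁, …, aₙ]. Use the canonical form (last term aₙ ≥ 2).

[2; 13, 17, 15, 4]

28229 = 2·13594 + 1041
13594 = 13·1041 + 61
1041 = 17·61 + 4
61 = 15·4 + 1
4 = 4·1 + 0  (stop)
So 28229/13594 = [2; 13, 17, 15, 4].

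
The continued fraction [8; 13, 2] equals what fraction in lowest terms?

Using pₖ = aₖpₖ₋₁ + pₖ₋₂ and qₖ = aₖqₖ₋₁ + qₖ₋₂:
  k=0: a=8, p=8, q=1
  k=1: a=13, p=105, q=13
  k=2: a=2, p=218, q=27

218/27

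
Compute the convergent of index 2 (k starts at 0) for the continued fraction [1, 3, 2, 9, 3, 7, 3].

Using pₖ = aₖpₖ₋₁ + pₖ₋₂, qₖ = aₖqₖ₋₁ + qₖ₋₂ (with p₋₁=1, p₋₂=0, q₋₁=0, q₋₂=1):
  k=0: a=1, p=1, q=1
  k=1: a=3, p=4, q=3
  k=2: a=2, p=9, q=7

9/7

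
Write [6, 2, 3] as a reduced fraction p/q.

Using pₖ = aₖpₖ₋₁ + pₖ₋₂ and qₖ = aₖqₖ₋₁ + qₖ₋₂:
  k=0: a=6, p=6, q=1
  k=1: a=2, p=13, q=2
  k=2: a=3, p=45, q=7

45/7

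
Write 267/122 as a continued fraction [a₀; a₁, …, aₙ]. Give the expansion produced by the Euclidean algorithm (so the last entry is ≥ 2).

267 = 2·122 + 23
122 = 5·23 + 7
23 = 3·7 + 2
7 = 3·2 + 1
2 = 2·1 + 0  (stop)
So 267/122 = [2; 5, 3, 3, 2].

[2; 5, 3, 3, 2]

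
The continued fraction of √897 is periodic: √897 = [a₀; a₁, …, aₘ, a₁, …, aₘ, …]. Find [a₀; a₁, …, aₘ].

[29; 1, 18, 1, 58]

a₀ = ⌊√897⌋ = 29.
With m₀=0, d₀=1 and mₖ₊₁ = dₖaₖ − mₖ, dₖ₊₁ = (n − mₖ₊₁²)/dₖ, aₖ₊₁ = ⌊(a₀+mₖ₊₁)/dₖ₊₁⌋:
  k=1: m=29, d=56, a=1
  k=2: m=27, d=3, a=18
  k=3: m=27, d=56, a=1
  k=4: m=29, d=1, a=58
d=1 and a=2a₀=58 at k=4, so the next step gives (m, d) = (29, 56) again — its k=1 value — and the period has length 4.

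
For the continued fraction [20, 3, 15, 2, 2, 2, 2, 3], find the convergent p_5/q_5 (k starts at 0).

11525/567

Using pₖ = aₖpₖ₋₁ + pₖ₋₂, qₖ = aₖqₖ₋₁ + qₖ₋₂ (with p₋₁=1, p₋₂=0, q₋₁=0, q₋₂=1):
  k=0: a=20, p=20, q=1
  k=1: a=3, p=61, q=3
  k=2: a=15, p=935, q=46
  k=3: a=2, p=1931, q=95
  k=4: a=2, p=4797, q=236
  k=5: a=2, p=11525, q=567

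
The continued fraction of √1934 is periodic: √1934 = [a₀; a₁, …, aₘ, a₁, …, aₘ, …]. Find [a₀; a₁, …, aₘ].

[43; 1, 42, 1, 86]

a₀ = ⌊√1934⌋ = 43.
With m₀=0, d₀=1 and mₖ₊₁ = dₖaₖ − mₖ, dₖ₊₁ = (n − mₖ₊₁²)/dₖ, aₖ₊₁ = ⌊(a₀+mₖ₊₁)/dₖ₊₁⌋:
  k=1: m=43, d=85, a=1
  k=2: m=42, d=2, a=42
  k=3: m=42, d=85, a=1
  k=4: m=43, d=1, a=86
d=1 and a=2a₀=86 at k=4, so the next step gives (m, d) = (43, 85) again — its k=1 value — and the period has length 4.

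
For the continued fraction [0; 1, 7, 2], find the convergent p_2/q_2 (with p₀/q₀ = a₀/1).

7/8

Using pₖ = aₖpₖ₋₁ + pₖ₋₂, qₖ = aₖqₖ₋₁ + qₖ₋₂ (with p₋₁=1, p₋₂=0, q₋₁=0, q₋₂=1):
  k=0: a=0, p=0, q=1
  k=1: a=1, p=1, q=1
  k=2: a=7, p=7, q=8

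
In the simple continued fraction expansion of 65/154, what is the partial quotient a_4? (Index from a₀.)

65 = 0·154 + 65   →  a_0 = 0
154 = 2·65 + 24   →  a_1 = 2
65 = 2·24 + 17   →  a_2 = 2
24 = 1·17 + 7   →  a_3 = 1
17 = 2·7 + 3   →  a_4 = 2

2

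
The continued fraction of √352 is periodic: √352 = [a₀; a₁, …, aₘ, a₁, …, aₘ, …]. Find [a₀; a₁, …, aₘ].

a₀ = ⌊√352⌋ = 18.
With m₀=0, d₀=1 and mₖ₊₁ = dₖaₖ − mₖ, dₖ₊₁ = (n − mₖ₊₁²)/dₖ, aₖ₊₁ = ⌊(a₀+mₖ₊₁)/dₖ₊₁⌋:
  k=1: m=18, d=28, a=1
  k=2: m=10, d=9, a=3
  k=3: m=17, d=7, a=5
  k=4: m=18, d=4, a=9
  k=5: m=18, d=7, a=5
  k=6: m=17, d=9, a=3
  k=7: m=10, d=28, a=1
  k=8: m=18, d=1, a=36
d=1 and a=2a₀=36 at k=8, so the next step gives (m, d) = (18, 28) again — its k=1 value — and the period has length 8.

[18; 1, 3, 5, 9, 5, 3, 1, 36]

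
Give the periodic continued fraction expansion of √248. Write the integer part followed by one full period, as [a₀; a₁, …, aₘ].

[15; 1, 2, 1, 30]

a₀ = ⌊√248⌋ = 15.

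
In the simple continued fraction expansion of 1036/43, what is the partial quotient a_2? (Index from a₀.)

1

1036 = 24·43 + 4   →  a_0 = 24
43 = 10·4 + 3   →  a_1 = 10
4 = 1·3 + 1   →  a_2 = 1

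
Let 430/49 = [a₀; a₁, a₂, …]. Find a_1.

1

430 = 8·49 + 38   →  a_0 = 8
49 = 1·38 + 11   →  a_1 = 1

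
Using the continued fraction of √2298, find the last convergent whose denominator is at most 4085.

√2298 = [47; 1, 14, 1, 94, …] (period length 4).
Convergents:
  p_0/q_0 = 47/1
  p_1/q_1 = 48/1
  p_2/q_2 = 719/15
  p_3/q_3 = 767/16
  p_4/q_4 = 72817/1519
  p_5/q_5 = 73584/1535
  p_6/q_6 = 1102993/23009
q_5 = 1535 ≤ 4085 < 23009 = q_6, so the answer is 73584/1535.

73584/1535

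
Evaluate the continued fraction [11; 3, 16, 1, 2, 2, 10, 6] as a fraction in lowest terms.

257753/22756

Using pₖ = aₖpₖ₋₁ + pₖ₋₂ and qₖ = aₖqₖ₋₁ + qₖ₋₂:
  k=0: a=11, p=11, q=1
  k=1: a=3, p=34, q=3
  k=2: a=16, p=555, q=49
  k=3: a=1, p=589, q=52
  k=4: a=2, p=1733, q=153
  k=5: a=2, p=4055, q=358
  k=6: a=10, p=42283, q=3733
  k=7: a=6, p=257753, q=22756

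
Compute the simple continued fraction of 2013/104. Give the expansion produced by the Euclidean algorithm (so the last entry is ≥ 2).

2013 = 19·104 + 37
104 = 2·37 + 30
37 = 1·30 + 7
30 = 4·7 + 2
7 = 3·2 + 1
2 = 2·1 + 0  (stop)
So 2013/104 = [19; 2, 1, 4, 3, 2].

[19; 2, 1, 4, 3, 2]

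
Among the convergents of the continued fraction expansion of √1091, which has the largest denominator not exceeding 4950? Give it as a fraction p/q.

71973/2179

√1091 = [33; 33, 66, …] (period length 2).
Convergents:
  p_0/q_0 = 33/1
  p_1/q_1 = 1090/33
  p_2/q_2 = 71973/2179
  p_3/q_3 = 2376199/71940
q_2 = 2179 ≤ 4950 < 71940 = q_3, so the answer is 71973/2179.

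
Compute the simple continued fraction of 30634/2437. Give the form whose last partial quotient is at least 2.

30634 = 12·2437 + 1390
2437 = 1·1390 + 1047
1390 = 1·1047 + 343
1047 = 3·343 + 18
343 = 19·18 + 1
18 = 18·1 + 0  (stop)
So 30634/2437 = [12; 1, 1, 3, 19, 18].

[12; 1, 1, 3, 19, 18]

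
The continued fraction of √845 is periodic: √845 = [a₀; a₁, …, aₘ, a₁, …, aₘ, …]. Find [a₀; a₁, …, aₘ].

a₀ = ⌊√845⌋ = 29.
With m₀=0, d₀=1 and mₖ₊₁ = dₖaₖ − mₖ, dₖ₊₁ = (n − mₖ₊₁²)/dₖ, aₖ₊₁ = ⌊(a₀+mₖ₊₁)/dₖ₊₁⌋:
  k=1: m=29, d=4, a=14
  k=2: m=27, d=29, a=1
  k=3: m=2, d=29, a=1
  k=4: m=27, d=4, a=14
  k=5: m=29, d=1, a=58
d=1 and a=2a₀=58 at k=5, so the next step gives (m, d) = (29, 4) again — its k=1 value — and the period has length 5.

[29; 14, 1, 1, 14, 58]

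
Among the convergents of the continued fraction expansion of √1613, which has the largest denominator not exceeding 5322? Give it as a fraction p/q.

119121/2966

√1613 = [40; 6, 6, 80, …] (period length 3).
Convergents:
  p_0/q_0 = 40/1
  p_1/q_1 = 241/6
  p_2/q_2 = 1486/37
  p_3/q_3 = 119121/2966
  p_4/q_4 = 716212/17833
q_3 = 2966 ≤ 5322 < 17833 = q_4, so the answer is 119121/2966.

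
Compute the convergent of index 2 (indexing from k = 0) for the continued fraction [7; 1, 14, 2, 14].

Using pₖ = aₖpₖ₋₁ + pₖ₋₂, qₖ = aₖqₖ₋₁ + qₖ₋₂ (with p₋₁=1, p₋₂=0, q₋₁=0, q₋₂=1):
  k=0: a=7, p=7, q=1
  k=1: a=1, p=8, q=1
  k=2: a=14, p=119, q=15

119/15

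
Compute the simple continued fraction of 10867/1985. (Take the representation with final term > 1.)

10867 = 5×1985 + 942
1985 = 2×942 + 101
942 = 9×101 + 33
101 = 3×33 + 2
33 = 16×2 + 1
2 = 2×1 + 0  (stop)
So 10867/1985 = [5; 2, 9, 3, 16, 2].

[5; 2, 9, 3, 16, 2]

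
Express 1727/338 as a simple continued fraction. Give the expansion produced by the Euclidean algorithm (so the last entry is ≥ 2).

[5; 9, 7, 2, 2]

1727 = 5×338 + 37
338 = 9×37 + 5
37 = 7×5 + 2
5 = 2×2 + 1
2 = 2×1 + 0  (stop)
So 1727/338 = [5; 9, 7, 2, 2].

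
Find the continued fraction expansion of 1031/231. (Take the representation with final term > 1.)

1031 = 4×231 + 107
231 = 2×107 + 17
107 = 6×17 + 5
17 = 3×5 + 2
5 = 2×2 + 1
2 = 2×1 + 0  (stop)
So 1031/231 = [4; 2, 6, 3, 2, 2].

[4; 2, 6, 3, 2, 2]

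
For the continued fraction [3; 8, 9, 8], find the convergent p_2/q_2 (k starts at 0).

228/73

Using pₖ = aₖpₖ₋₁ + pₖ₋₂, qₖ = aₖqₖ₋₁ + qₖ₋₂ (with p₋₁=1, p₋₂=0, q₋₁=0, q₋₂=1):
  k=0: a=3, p=3, q=1
  k=1: a=8, p=25, q=8
  k=2: a=9, p=228, q=73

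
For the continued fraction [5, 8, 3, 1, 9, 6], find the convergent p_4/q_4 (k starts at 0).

1649/322

Using pₖ = aₖpₖ₋₁ + pₖ₋₂, qₖ = aₖqₖ₋₁ + qₖ₋₂ (with p₋₁=1, p₋₂=0, q₋₁=0, q₋₂=1):
  k=0: a=5, p=5, q=1
  k=1: a=8, p=41, q=8
  k=2: a=3, p=128, q=25
  k=3: a=1, p=169, q=33
  k=4: a=9, p=1649, q=322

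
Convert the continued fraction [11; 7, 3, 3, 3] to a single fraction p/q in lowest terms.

2684/241

Fold from the inside: start with 3/1.
  3 + 1/3 = 10/3
  3 + 3/10 = 33/10
  7 + 10/33 = 241/33
  11 + 33/241 = 2684/241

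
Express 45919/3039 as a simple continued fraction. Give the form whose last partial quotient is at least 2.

45919 = 15·3039 + 334
3039 = 9·334 + 33
334 = 10·33 + 4
33 = 8·4 + 1
4 = 4·1 + 0  (stop)
So 45919/3039 = [15; 9, 10, 8, 4].

[15; 9, 10, 8, 4]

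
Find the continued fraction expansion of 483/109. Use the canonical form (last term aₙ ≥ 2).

483 = 4*109 + 47
109 = 2*47 + 15
47 = 3*15 + 2
15 = 7*2 + 1
2 = 2*1 + 0  (stop)
So 483/109 = [4; 2, 3, 7, 2].

[4; 2, 3, 7, 2]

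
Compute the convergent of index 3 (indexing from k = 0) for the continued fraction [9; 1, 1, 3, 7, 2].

67/7

Using pₖ = aₖpₖ₋₁ + pₖ₋₂, qₖ = aₖqₖ₋₁ + qₖ₋₂ (with p₋₁=1, p₋₂=0, q₋₁=0, q₋₂=1):
  k=0: a=9, p=9, q=1
  k=1: a=1, p=10, q=1
  k=2: a=1, p=19, q=2
  k=3: a=3, p=67, q=7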